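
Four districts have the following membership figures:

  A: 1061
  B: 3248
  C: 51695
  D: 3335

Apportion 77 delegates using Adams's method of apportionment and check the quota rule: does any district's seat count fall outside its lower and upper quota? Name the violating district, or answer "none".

C

Standard quotas: A 1.377, B 4.215, C 67.081, D 4.328.
Adams allocation: A 2, B 5, C 65, D 5.
C has quota 67.081 (lower 67, upper 68) but receives 65 — outside the quota interval.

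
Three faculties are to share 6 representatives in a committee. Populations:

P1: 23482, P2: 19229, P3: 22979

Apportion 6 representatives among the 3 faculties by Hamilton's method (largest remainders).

P1=2, P2=2, P3=2

Total 65690; standard divisor 65690/6 ≈ 10948.333.
Standard quotas: P1 2.1448, P2 1.7563, P3 2.0989.
Lower quotas: P1 2, P2 1, P3 2 (sum 5, leaving 1 seat).
Remainders in descending order: P2 0.7563, P1 0.1448, P3 0.0989.
Largest remainder: P2 receives the extra seat.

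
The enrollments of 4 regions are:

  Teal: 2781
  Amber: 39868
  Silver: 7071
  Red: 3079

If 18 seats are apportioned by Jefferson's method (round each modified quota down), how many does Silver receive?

2

Standard divisor 52799/18 ≈ 2933.278; standard quotas: Teal 0.948, Amber 13.592, Silver 2.411, Red 1.050.
Rounding down gives 0, 13, 2, 1 = 16 seats, so the divisor must be adjusted.
With modified divisor 2700: modified quotas Teal 1.030, Amber 14.766, Silver 2.619, Red 1.140.
Rounding down: Teal 1, Amber 14, Silver 2, Red 1 (total 18).
Silver receives 2.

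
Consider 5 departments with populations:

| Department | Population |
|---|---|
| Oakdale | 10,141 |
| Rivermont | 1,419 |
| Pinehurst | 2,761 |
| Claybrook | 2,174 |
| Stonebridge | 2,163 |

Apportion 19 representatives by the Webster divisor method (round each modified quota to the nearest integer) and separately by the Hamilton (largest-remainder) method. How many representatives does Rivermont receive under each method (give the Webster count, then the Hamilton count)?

Webster: Oakdale 11, Rivermont 1, Pinehurst 3, Claybrook 2, Stonebridge 2.
Hamilton: Oakdale 10, Rivermont 2, Pinehurst 3, Claybrook 2, Stonebridge 2.
Rivermont gets 1 under Webster and 2 under Hamilton.

1 and 2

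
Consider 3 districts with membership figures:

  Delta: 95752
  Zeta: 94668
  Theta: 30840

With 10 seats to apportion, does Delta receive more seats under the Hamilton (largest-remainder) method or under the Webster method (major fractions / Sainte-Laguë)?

Hamilton: Delta 4, Zeta 4, Theta 2.
Webster: Delta 5, Zeta 4, Theta 1.
Delta gets 4 under Hamilton and 5 under Webster.

Webster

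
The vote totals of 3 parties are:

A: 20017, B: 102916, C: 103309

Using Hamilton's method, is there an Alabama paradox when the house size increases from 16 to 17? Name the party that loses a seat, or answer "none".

A

At 16 seats: A 2, B 7, C 7.
At 17 seats: A 1, B 8, C 8.
A drops from 2 to 1.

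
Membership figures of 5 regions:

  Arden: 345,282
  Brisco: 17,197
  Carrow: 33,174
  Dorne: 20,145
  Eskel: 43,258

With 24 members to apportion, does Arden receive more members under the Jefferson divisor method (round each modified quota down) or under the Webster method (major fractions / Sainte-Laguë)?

Jefferson

Jefferson: Arden 20, Brisco 0, Carrow 1, Dorne 1, Eskel 2.
Webster: Arden 18, Brisco 1, Carrow 2, Dorne 1, Eskel 2.
Arden gets 20 under Jefferson and 18 under Webster.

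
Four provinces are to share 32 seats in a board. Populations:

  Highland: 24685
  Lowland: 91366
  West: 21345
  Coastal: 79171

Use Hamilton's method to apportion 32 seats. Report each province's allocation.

Total 216567; standard divisor 216567/32 ≈ 6767.719.
Standard quotas: Highland 3.6475, Lowland 13.5003, West 3.1539, Coastal 11.6983.
Lower quotas: Highland 3, Lowland 13, West 3, Coastal 11 (sum 30, leaving 2 seats).
Remainders in descending order: Coastal 0.6983, Highland 0.6475, Lowland 0.5003, West 0.1539.
The surplus seats go to Coastal, Highland.

Highland: 4, Lowland: 13, West: 3, Coastal: 12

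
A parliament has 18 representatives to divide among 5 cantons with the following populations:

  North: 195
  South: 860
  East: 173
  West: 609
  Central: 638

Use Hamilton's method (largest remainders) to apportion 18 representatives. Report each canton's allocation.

North: 1; South: 6; East: 1; West: 5; Central: 5

Standard divisor: 2475 ÷ 18 ≈ 137.5.
Standard quotas: North 1.418, South 6.255, East 1.258, West 4.429, Central 4.640.
Lower quotas: North 1, South 6, East 1, West 4, Central 4 (sum 16, leaving 2 seats).
Remainders in descending order: Central 0.640, West 0.429, North 0.418, East 0.258, South 0.255.
The surplus seats go to Central, West.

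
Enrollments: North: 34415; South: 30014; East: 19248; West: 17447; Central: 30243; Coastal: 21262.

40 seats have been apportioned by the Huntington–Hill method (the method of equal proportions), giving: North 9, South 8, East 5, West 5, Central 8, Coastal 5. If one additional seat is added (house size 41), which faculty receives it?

Priority for the next seat is population ÷ (√(s·(s+1))).
Priorities: North 3627.660, South 3537.184, East 3514.188, West 3185.372, Central 3564.172, Coastal 3881.892.
Highest priority: Coastal.

Coastal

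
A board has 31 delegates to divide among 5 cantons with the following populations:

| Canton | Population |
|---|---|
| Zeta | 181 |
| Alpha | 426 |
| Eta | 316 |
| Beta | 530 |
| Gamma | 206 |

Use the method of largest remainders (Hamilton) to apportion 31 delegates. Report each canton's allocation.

Zeta: 3, Alpha: 8, Eta: 6, Beta: 10, Gamma: 4

Standard divisor: 1659 ÷ 31 ≈ 53.516.
Standard quotas: Zeta 3.382, Alpha 7.960, Eta 5.905, Beta 9.904, Gamma 3.849.
Lower quotas: Zeta 3, Alpha 7, Eta 5, Beta 9, Gamma 3 (sum 27, leaving 4 seats).
Remainders in descending order: Alpha 0.960, Eta 0.905, Beta 0.904, Gamma 0.849, Zeta 0.382.
Largest remainders: Alpha, Eta, Beta, Gamma receive the extra seats.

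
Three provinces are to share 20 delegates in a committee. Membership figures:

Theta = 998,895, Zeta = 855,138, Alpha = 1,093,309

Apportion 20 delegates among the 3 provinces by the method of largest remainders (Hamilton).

Theta 7; Zeta 6; Alpha 7

Total 2947342; standard divisor 2947342/20 ≈ 147367.1.
Standard quotas: Theta 6.7783, Zeta 5.8028, Alpha 7.4189.
Lower quotas: Theta 6, Zeta 5, Alpha 7 (sum 18, leaving 2 seats).
Remainders in descending order: Zeta 0.8028, Theta 0.7783, Alpha 0.4189.
Largest remainders: Zeta, Theta receive the extra seats.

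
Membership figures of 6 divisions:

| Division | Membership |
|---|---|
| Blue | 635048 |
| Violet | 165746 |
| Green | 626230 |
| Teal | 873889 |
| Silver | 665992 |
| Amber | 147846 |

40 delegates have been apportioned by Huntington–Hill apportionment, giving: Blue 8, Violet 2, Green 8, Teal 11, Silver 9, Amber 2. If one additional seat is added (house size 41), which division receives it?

Teal

Priority for the next seat is population ÷ (√(s·(s+1))).
Priorities: Blue 74841.125, Violet 67665.521, Green 73801.913, Teal 76062.274, Silver 70201.721, Amber 60357.877.
Highest priority: Teal.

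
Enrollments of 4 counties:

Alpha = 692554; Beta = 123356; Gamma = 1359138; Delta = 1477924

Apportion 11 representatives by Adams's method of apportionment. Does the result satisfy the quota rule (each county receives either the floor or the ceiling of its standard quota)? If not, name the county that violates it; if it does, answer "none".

Standard quotas: Alpha 2.085, Beta 0.371, Gamma 4.093, Delta 4.450.
Adams allocation: Alpha 2, Beta 1, Gamma 4, Delta 4.
Every allocation lies between the lower and upper quota.

none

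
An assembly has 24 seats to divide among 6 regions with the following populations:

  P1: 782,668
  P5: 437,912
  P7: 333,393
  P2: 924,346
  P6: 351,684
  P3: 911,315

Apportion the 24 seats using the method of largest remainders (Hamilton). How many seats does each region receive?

P1 5, P5 3, P7 2, P2 6, P6 2, P3 6

Total 3741318; standard divisor 3741318/24 ≈ 155888.25.
Standard quotas: P1 5.0207, P5 2.8091, P7 2.1387, P2 5.9295, P6 2.2560, P3 5.8460.
Lower quotas: P1 5, P5 2, P7 2, P2 5, P6 2, P3 5 (sum 21, leaving 3 seats).
Remainders in descending order: P2 0.9295, P3 0.8460, P5 0.8091, P6 0.2560, P7 0.1387, P1 0.0207.
The surplus seats go to P2, P3, P5.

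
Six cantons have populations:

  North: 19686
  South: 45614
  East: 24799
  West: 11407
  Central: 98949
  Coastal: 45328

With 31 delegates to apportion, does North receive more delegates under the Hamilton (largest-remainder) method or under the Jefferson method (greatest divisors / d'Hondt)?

Hamilton

Hamilton: North 3, South 6, East 3, West 1, Central 12, Coastal 6.
Jefferson: North 2, South 6, East 3, West 1, Central 13, Coastal 6.
North gets 3 under Hamilton and 2 under Jefferson.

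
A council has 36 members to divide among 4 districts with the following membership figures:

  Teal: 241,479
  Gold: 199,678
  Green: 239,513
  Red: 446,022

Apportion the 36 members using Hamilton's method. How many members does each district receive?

Standard divisor: 1126692 ÷ 36 = 31297.
Standard quotas: Teal 7.7157, Gold 6.3801, Green 7.6529, Red 14.2513.
Lower quotas: Teal 7, Gold 6, Green 7, Red 14 (sum 34, leaving 2 seats).
Remainders in descending order: Teal 0.7157, Green 0.6529, Gold 0.3801, Red 0.2513.
Largest remainders: Teal, Green receive the extra seats.

Teal 8; Gold 6; Green 8; Red 14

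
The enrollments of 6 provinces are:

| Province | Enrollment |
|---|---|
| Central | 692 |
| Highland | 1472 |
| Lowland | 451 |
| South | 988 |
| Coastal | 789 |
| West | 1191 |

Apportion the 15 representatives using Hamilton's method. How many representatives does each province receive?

Central: 2; Highland: 4; Lowland: 1; South: 3; Coastal: 2; West: 3

The standard divisor is 5583/15 ≈ 372.2.
Standard quotas: Central 1.859, Highland 3.955, Lowland 1.212, South 2.654, Coastal 2.120, West 3.200.
Lower quotas: Central 1, Highland 3, Lowland 1, South 2, Coastal 2, West 3 (sum 12, leaving 3 seats).
Remainders in descending order: Highland 0.955, Central 0.859, South 0.654, Lowland 0.212, West 0.200, Coastal 0.120.
The surplus seats go to Highland, Central, South.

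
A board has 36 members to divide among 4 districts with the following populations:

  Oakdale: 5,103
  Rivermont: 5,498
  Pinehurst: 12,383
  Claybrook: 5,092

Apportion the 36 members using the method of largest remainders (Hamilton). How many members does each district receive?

Total 28076; standard divisor 28076/36 ≈ 779.889.
Standard quotas: Oakdale 6.5432, Rivermont 7.0497, Pinehurst 15.8779, Claybrook 6.5291.
Lower quotas: Oakdale 6, Rivermont 7, Pinehurst 15, Claybrook 6 (sum 34, leaving 2 seats).
Remainders in descending order: Pinehurst 0.8779, Oakdale 0.5432, Claybrook 0.5291, Rivermont 0.0497.
The surplus seats go to Pinehurst, Oakdale.

Oakdale 7; Rivermont 7; Pinehurst 16; Claybrook 6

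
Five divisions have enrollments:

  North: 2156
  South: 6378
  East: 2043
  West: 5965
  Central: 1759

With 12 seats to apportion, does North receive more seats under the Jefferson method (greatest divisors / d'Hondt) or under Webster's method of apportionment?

Webster

Jefferson: North 1, South 5, East 1, West 4, Central 1.
Webster: North 2, South 4, East 1, West 4, Central 1.
North gets 1 under Jefferson and 2 under Webster.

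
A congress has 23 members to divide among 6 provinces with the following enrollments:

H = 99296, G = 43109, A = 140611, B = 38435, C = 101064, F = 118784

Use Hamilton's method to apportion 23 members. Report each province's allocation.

H 4; G 2; A 6; B 2; C 4; F 5

The standard divisor is 541299/23 ≈ 23534.739.
Standard quotas: H 4.2191, G 1.8317, A 5.9746, B 1.6331, C 4.2942, F 5.0472.
Lower quotas: H 4, G 1, A 5, B 1, C 4, F 5 (sum 20, leaving 3 seats).
Remainders in descending order: A 0.9746, G 0.8317, B 0.6331, C 0.2942, H 0.2191, F 0.0472.
Largest remainders: A, G, B receive the extra seats.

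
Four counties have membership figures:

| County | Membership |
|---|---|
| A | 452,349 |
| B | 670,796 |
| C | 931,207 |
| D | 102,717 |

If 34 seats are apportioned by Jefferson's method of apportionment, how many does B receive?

11

Standard divisor 2157069/34 ≈ 63443.206; standard quotas: A 7.130, B 10.573, C 14.678, D 1.619.
Rounding down gives 7, 10, 14, 1 = 32 seats, so the divisor must be adjusted.
With modified divisor 59600: modified quotas A 7.590, B 11.255, C 15.624, D 1.723.
Rounding down: A 7, B 11, C 15, D 1 (total 34).
B receives 11.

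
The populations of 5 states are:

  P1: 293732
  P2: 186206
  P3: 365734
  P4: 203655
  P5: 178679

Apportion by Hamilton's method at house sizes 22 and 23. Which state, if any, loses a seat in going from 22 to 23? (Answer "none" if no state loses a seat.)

none

At 22 seats: P1 5, P2 3, P3 7, P4 4, P5 3.
At 23 seats: P1 6, P2 3, P3 7, P4 4, P5 3.
No state's allocation decreased.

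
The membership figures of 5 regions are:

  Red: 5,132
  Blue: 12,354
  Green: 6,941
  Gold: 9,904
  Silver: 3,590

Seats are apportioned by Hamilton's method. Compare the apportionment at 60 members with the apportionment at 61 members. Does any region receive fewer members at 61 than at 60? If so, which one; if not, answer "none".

none

At 60 seats: Red 8, Blue 19, Green 11, Gold 16, Silver 6.
At 61 seats: Red 8, Blue 20, Green 11, Gold 16, Silver 6.
No region's allocation decreased.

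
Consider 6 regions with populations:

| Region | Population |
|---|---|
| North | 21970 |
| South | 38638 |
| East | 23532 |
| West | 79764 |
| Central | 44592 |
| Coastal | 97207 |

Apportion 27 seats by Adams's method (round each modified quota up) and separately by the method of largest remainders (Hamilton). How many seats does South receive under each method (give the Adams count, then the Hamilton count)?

4 and 3

Adams: North 2, South 4, East 2, West 7, Central 4, Coastal 8.
Hamilton: North 2, South 3, East 2, West 7, Central 4, Coastal 9.
South gets 4 under Adams and 3 under Hamilton.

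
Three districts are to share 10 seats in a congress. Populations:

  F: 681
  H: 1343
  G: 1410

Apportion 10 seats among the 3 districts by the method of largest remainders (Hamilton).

Standard divisor: 3434 ÷ 10 ≈ 343.4.
Standard quotas: F 1.983, H 3.911, G 4.106.
Lower quotas: F 1, H 3, G 4 (sum 8, leaving 2 seats).
Remainders in descending order: F 0.983, H 0.911, G 0.106.
Largest remainders: F, H receive the extra seats.

F: 2, H: 4, G: 4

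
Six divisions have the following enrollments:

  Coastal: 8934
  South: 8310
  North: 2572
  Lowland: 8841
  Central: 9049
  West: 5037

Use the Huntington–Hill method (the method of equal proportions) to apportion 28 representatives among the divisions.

With divisor 1566: modified quotas Coastal 5.705, South 5.307, North 1.642, Lowland 5.646, Central 5.778, West 3.216.
Geometric-mean thresholds: Coastal √(5·6)=5.477, South √(5·6)=5.477, North √(1·2)=1.414, Lowland √(5·6)=5.477, Central √(5·6)=5.477, West √(3·4)=3.464.
Each quota rounded against its threshold gives Coastal 6, South 5, North 2, Lowland 6, Central 6, West 3 (total 28).

Coastal=6, South=5, North=2, Lowland=6, Central=6, West=3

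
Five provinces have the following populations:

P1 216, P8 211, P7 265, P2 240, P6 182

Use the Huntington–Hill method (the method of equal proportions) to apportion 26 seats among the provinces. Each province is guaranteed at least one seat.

With divisor 42: modified quotas P1 5.143, P8 5.024, P7 6.310, P2 5.714, P6 4.333.
Geometric-mean thresholds: P1 √(5·6)=5.477, P8 √(5·6)=5.477, P7 √(6·7)=6.481, P2 √(5·6)=5.477, P6 √(4·5)=4.472.
Each quota rounded against its threshold gives P1 5, P8 5, P7 6, P2 6, P6 4 (total 26).

P1: 5, P8: 5, P7: 6, P2: 6, P6: 4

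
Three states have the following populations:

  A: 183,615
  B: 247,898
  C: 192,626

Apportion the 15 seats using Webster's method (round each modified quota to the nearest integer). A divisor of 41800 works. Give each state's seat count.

A=4, B=6, C=5

With modified divisor 41800: modified quotas A 4.393, B 5.931, C 4.608.
Rounding to the nearest integer: A 4, B 6, C 5 (total 15).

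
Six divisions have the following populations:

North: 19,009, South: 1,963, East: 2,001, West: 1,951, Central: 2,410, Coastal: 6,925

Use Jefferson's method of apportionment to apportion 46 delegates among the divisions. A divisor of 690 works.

North 27; South 2; East 2; West 2; Central 3; Coastal 10

With modified divisor 690: modified quotas North 27.549, South 2.845, East 2.900, West 2.828, Central 3.493, Coastal 10.036.
Rounding down: North 27, South 2, East 2, West 2, Central 3, Coastal 10 (total 46).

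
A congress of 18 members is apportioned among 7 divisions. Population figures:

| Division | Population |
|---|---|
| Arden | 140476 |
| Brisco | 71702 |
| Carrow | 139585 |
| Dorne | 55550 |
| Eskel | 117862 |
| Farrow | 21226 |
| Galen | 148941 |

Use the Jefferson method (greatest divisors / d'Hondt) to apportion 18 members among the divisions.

Arden 4; Brisco 2; Carrow 4; Dorne 1; Eskel 3; Farrow 0; Galen 4

Standard divisor 695342/18 ≈ 38630.111; standard quotas: Arden 3.636, Brisco 1.856, Carrow 3.613, Dorne 1.438, Eskel 3.051, Farrow 0.549, Galen 3.856.
Rounding down gives 3, 1, 3, 1, 3, 0, 3 = 14 seats, so the divisor must be adjusted.
With modified divisor 32300: modified quotas Arden 4.349, Brisco 2.220, Carrow 4.322, Dorne 1.720, Eskel 3.649, Farrow 0.657, Galen 4.611.
Rounding down: Arden 4, Brisco 2, Carrow 4, Dorne 1, Eskel 3, Farrow 0, Galen 4 (total 18).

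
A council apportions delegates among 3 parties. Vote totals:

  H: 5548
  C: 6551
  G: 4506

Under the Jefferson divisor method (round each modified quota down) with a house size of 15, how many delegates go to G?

Standard divisor 16605/15 ≈ 1107; standard quotas: H 5.012, C 5.918, G 4.070.
Rounding down gives 5, 5, 4 = 14 seats, so the divisor must be adjusted.
With modified divisor 1000: modified quotas H 5.548, C 6.551, G 4.506.
Rounding down: H 5, C 6, G 4 (total 15).
G receives 4.

4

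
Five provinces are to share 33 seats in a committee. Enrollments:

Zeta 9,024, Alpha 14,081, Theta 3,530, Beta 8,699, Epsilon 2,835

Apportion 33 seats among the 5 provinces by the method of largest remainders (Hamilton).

Zeta=8, Alpha=12, Theta=3, Beta=8, Epsilon=2

Standard divisor: 38169 ÷ 33 ≈ 1156.636.
Standard quotas: Zeta 7.8019, Alpha 12.1741, Theta 3.0520, Beta 7.5209, Epsilon 2.4511.
Lower quotas: Zeta 7, Alpha 12, Theta 3, Beta 7, Epsilon 2 (sum 31, leaving 2 seats).
Remainders in descending order: Zeta 0.8019, Beta 0.5209, Epsilon 0.4511, Alpha 0.1741, Theta 0.0520.
The surplus seats go to Zeta, Beta.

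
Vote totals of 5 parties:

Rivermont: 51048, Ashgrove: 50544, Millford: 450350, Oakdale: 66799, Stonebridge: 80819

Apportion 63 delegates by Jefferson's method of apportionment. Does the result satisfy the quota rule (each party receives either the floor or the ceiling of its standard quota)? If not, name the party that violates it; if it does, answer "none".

Standard quotas: Rivermont 4.597, Ashgrove 4.552, Millford 40.557, Oakdale 6.016, Stonebridge 7.278.
Jefferson allocation: Rivermont 4, Ashgrove 4, Millford 42, Oakdale 6, Stonebridge 7.
Millford has quota 40.557 (lower 40, upper 41) but receives 42 — outside the quota interval.

Millford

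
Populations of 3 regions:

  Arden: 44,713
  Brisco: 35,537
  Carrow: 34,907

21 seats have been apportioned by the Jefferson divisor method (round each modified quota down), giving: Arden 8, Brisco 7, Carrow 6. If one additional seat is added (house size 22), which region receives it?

Priority for the next seat is population ÷ (current seats + 1).
Priorities: Arden 4968.111, Brisco 4442.125, Carrow 4986.714.
Highest priority: Carrow.

Carrow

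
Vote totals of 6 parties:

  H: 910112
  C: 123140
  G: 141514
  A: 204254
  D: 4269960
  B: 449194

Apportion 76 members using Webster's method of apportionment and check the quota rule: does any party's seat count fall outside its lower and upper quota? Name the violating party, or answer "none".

D

Standard quotas: H 11.342, C 1.535, G 1.764, A 2.546, D 53.215, B 5.598.
Webster allocation: H 11, C 2, G 2, A 3, D 52, B 6.
D has quota 53.215 (lower 53, upper 54) but receives 52 — outside the quota interval.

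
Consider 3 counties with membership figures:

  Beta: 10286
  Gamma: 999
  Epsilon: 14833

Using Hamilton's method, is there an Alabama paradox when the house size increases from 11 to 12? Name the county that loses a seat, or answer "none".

At 11 seats: Beta 4, Gamma 1, Epsilon 6.
At 12 seats: Beta 5, Gamma 0, Epsilon 7.
Gamma drops from 1 to 0.

Gamma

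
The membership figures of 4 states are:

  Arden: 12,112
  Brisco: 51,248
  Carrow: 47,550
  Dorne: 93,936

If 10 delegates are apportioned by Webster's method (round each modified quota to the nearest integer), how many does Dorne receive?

5

Standard divisor 204846/10 ≈ 20484.6; standard quotas: Arden 0.591, Brisco 2.502, Carrow 2.321, Dorne 4.586.
Rounding to the nearest integer gives 1, 3, 2, 5 = 11 seats, so the divisor must be adjusted.
With modified divisor 20700: modified quotas Arden 0.585, Brisco 2.476, Carrow 2.297, Dorne 4.538.
Rounding to the nearest integer: Arden 1, Brisco 2, Carrow 2, Dorne 5 (total 10).
Dorne receives 5.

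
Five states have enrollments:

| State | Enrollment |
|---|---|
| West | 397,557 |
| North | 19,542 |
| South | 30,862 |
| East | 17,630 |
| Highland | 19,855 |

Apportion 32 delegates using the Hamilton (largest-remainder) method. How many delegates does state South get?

2

The standard divisor is 485446/32 ≈ 15170.188.
Standard quotas: West 26.2065, North 1.2882, South 2.0344, East 1.1621, Highland 1.3088.
Lower quotas: West 26, North 1, South 2, East 1, Highland 1 (sum 31, leaving 1 seat).
Remainders in descending order: Highland 0.3088, North 0.2882, West 0.2065, East 0.1621, South 0.0344.
Largest remainder: Highland receives the extra seat.
South receives 2.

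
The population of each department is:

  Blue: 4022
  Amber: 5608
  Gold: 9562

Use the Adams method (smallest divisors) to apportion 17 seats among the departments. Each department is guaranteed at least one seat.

Standard divisor 19192/17 ≈ 1128.941; standard quotas: Blue 3.563, Amber 4.967, Gold 8.470.
Rounding up gives 4, 5, 9 = 18 seats, so the divisor must be adjusted.
With modified divisor 1300: modified quotas Blue 3.094, Amber 4.314, Gold 7.355.
Rounding up: Blue 4, Amber 5, Gold 8 (total 17).

Blue: 4, Amber: 5, Gold: 8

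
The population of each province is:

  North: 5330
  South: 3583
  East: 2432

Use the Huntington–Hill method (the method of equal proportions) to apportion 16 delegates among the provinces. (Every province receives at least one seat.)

With divisor 707: modified quotas North 7.539, South 5.068, East 3.440.
Geometric-mean thresholds: North √(7·8)=7.483, South √(5·6)=5.477, East √(3·4)=3.464.
Each quota rounded against its threshold gives North 8, South 5, East 3 (total 16).

North 8, South 5, East 3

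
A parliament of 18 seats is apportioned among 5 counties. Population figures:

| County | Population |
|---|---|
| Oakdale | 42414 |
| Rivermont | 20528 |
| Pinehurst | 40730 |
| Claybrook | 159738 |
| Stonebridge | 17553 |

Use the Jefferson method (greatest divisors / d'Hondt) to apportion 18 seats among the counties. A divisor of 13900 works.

Oakdale 3, Rivermont 1, Pinehurst 2, Claybrook 11, Stonebridge 1

With modified divisor 13900: modified quotas Oakdale 3.051, Rivermont 1.477, Pinehurst 2.930, Claybrook 11.492, Stonebridge 1.263.
Rounding down: Oakdale 3, Rivermont 1, Pinehurst 2, Claybrook 11, Stonebridge 1 (total 18).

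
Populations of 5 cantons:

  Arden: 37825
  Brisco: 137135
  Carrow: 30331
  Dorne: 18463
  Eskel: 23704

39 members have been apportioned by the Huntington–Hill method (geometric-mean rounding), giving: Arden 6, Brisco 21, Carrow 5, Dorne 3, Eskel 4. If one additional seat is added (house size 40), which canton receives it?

Brisco

Priority for the next seat is population ÷ (√(s·(s+1))).
Priorities: Arden 5836.524, Brisco 6380.098, Carrow 5537.658, Dorne 5329.809, Eskel 5300.376.
Highest priority: Brisco.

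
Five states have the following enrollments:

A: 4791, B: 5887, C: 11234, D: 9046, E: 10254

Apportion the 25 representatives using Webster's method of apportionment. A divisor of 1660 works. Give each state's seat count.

With modified divisor 1660: modified quotas A 2.886, B 3.546, C 6.767, D 5.449, E 6.177.
Rounding to the nearest integer: A 3, B 4, C 7, D 5, E 6 (total 25).

A=3, B=4, C=7, D=5, E=6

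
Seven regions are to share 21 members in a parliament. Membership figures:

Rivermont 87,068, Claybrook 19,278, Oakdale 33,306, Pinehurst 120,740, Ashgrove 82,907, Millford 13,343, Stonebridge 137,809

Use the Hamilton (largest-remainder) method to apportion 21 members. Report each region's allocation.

The standard divisor is 494451/21 ≈ 23545.286.
Standard quotas: Rivermont 3.6979, Claybrook 0.8188, Oakdale 1.4146, Pinehurst 5.1280, Ashgrove 3.5212, Millford 0.5667, Stonebridge 5.8529.
Lower quotas: Rivermont 3, Claybrook 0, Oakdale 1, Pinehurst 5, Ashgrove 3, Millford 0, Stonebridge 5 (sum 17, leaving 4 seats).
Remainders in descending order: Stonebridge 0.8529, Claybrook 0.8188, Rivermont 0.6979, Millford 0.5667, Ashgrove 0.5212, Oakdale 0.4146, Pinehurst 0.1280.
Largest remainders: Stonebridge, Claybrook, Rivermont, Millford receive the extra seats.

Rivermont 4, Claybrook 1, Oakdale 1, Pinehurst 5, Ashgrove 3, Millford 1, Stonebridge 6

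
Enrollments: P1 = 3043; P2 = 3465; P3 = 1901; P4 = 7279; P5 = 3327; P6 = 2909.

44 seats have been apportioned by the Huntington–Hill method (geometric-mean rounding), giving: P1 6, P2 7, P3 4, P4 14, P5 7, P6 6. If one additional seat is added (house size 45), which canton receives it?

Priority for the next seat is population ÷ (√(s·(s+1))).
Priorities: P1 469.545, P2 463.030, P3 425.077, P4 502.299, P5 444.589, P6 448.868.
Highest priority: P4.

P4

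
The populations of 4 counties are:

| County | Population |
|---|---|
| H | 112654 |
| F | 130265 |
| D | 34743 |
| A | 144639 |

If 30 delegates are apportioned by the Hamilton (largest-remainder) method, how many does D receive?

3

Standard divisor: 422301 ÷ 30 ≈ 14076.7.
Standard quotas: H 8.0029, F 9.2539, D 2.4681, A 10.2751.
Lower quotas: H 8, F 9, D 2, A 10 (sum 29, leaving 1 seat).
Remainders in descending order: D 0.4681, A 0.2751, F 0.2539, H 0.0029.
Largest remainder: D receives the extra seat.
D receives 3.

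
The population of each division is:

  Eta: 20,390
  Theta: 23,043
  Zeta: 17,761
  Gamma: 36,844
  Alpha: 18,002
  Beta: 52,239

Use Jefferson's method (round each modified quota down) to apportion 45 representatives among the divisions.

Standard divisor 168279/45 ≈ 3739.533; standard quotas: Eta 5.453, Theta 6.162, Zeta 4.750, Gamma 9.853, Alpha 4.814, Beta 13.969.
Rounding down gives 5, 6, 4, 9, 4, 13 = 41 seats, so the divisor must be adjusted.
With modified divisor 3500: modified quotas Eta 5.826, Theta 6.584, Zeta 5.075, Gamma 10.527, Alpha 5.143, Beta 14.925.
Rounding down: Eta 5, Theta 6, Zeta 5, Gamma 10, Alpha 5, Beta 14 (total 45).

Eta 5; Theta 6; Zeta 5; Gamma 10; Alpha 5; Beta 14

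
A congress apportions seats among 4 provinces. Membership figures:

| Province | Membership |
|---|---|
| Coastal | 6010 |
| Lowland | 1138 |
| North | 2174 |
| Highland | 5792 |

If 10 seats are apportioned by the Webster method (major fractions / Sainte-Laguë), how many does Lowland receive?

1

Standard divisor 15114/10 ≈ 1511.4; standard quotas: Coastal 3.976, Lowland 0.753, North 1.438, Highland 3.832.
Rounding to the nearest integer gives Coastal 4, Lowland 1, North 1, Highland 4 — total 10, matching the house size, so no adjustment is needed.
Lowland receives 1.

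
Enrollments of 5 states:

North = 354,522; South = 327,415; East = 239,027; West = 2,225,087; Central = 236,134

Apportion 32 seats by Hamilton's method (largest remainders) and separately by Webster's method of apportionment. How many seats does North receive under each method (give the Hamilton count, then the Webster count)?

Hamilton: North 4, South 3, East 2, West 21, Central 2.
Webster: North 3, South 3, East 2, West 22, Central 2.
North gets 4 under Hamilton and 3 under Webster.

4 and 3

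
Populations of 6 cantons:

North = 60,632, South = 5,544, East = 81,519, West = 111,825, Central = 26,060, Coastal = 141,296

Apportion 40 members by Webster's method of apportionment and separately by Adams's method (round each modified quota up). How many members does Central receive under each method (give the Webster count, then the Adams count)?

Webster: North 6, South 1, East 8, West 10, Central 2, Coastal 13.
Adams: North 6, South 1, East 7, West 10, Central 3, Coastal 13.
Central gets 2 under Webster and 3 under Adams.

2 and 3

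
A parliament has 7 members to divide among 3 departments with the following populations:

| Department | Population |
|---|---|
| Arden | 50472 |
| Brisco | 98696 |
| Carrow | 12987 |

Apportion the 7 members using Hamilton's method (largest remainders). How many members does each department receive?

Arden 2; Brisco 4; Carrow 1

The standard divisor is 162155/7 = 23165.
Standard quotas: Arden 2.1788, Brisco 4.2606, Carrow 0.5606.
Lower quotas: Arden 2, Brisco 4, Carrow 0 (sum 6, leaving 1 seat).
Remainders in descending order: Carrow 0.5606, Brisco 0.2606, Arden 0.1788.
Largest remainder: Carrow receives the extra seat.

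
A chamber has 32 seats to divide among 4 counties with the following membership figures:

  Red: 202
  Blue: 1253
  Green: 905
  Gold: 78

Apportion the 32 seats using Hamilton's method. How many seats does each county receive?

Red: 3; Blue: 16; Green: 12; Gold: 1

The standard divisor is 2438/32 ≈ 76.188.
Standard quotas: Red 2.651, Blue 16.446, Green 11.879, Gold 1.024.
Lower quotas: Red 2, Blue 16, Green 11, Gold 1 (sum 30, leaving 2 seats).
Remainders in descending order: Green 0.879, Red 0.651, Blue 0.446, Gold 0.024.
Largest remainders: Green, Red receive the extra seats.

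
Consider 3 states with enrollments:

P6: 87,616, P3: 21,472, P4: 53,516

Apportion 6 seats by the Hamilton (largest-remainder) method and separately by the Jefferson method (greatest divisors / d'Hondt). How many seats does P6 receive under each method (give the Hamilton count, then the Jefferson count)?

Hamilton: P6 3, P3 1, P4 2.
Jefferson: P6 4, P3 0, P4 2.
P6 gets 3 under Hamilton and 4 under Jefferson.

3 and 4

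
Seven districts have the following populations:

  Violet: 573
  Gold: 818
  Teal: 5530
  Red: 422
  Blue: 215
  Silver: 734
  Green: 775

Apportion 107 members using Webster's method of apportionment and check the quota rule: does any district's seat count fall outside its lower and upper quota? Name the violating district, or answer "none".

Standard quotas: Violet 6.762, Gold 9.653, Teal 65.260, Red 4.980, Blue 2.537, Silver 8.662, Green 9.146.
Webster allocation: Violet 7, Gold 10, Teal 64, Red 5, Blue 3, Silver 9, Green 9.
Teal has quota 65.260 (lower 65, upper 66) but receives 64 — outside the quota interval.

Teal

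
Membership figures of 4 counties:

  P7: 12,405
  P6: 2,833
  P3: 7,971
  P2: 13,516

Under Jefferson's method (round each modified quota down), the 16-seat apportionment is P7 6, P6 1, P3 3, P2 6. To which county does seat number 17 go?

P3

Priority for the next seat is population ÷ (current seats + 1).
Priorities: P7 1772.143, P6 1416.500, P3 1992.750, P2 1930.857.
Highest priority: P3.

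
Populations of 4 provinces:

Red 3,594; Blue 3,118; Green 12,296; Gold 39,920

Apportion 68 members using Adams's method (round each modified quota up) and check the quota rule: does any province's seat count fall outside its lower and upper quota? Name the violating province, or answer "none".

Gold

Standard quotas: Red 4.147, Blue 3.598, Green 14.189, Gold 46.066.
Adams allocation: Red 5, Blue 4, Green 14, Gold 45.
Gold has quota 46.066 (lower 46, upper 47) but receives 45 — outside the quota interval.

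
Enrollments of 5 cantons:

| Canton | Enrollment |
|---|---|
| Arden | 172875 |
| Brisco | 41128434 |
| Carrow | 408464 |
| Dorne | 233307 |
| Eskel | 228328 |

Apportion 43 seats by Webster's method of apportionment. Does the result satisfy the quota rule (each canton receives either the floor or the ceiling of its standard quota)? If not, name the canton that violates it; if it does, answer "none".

Brisco

Standard quotas: Arden 0.176, Brisco 41.937, Carrow 0.416, Dorne 0.238, Eskel 0.233.
Webster allocation: Arden 0, Brisco 43, Carrow 0, Dorne 0, Eskel 0.
Brisco has quota 41.937 (lower 41, upper 42) but receives 43 — outside the quota interval.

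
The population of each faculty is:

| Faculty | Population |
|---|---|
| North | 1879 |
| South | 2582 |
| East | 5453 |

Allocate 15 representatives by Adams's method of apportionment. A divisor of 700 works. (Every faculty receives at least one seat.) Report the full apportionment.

With modified divisor 700: modified quotas North 2.684, South 3.689, East 7.790.
Rounding up: North 3, South 4, East 8 (total 15).

North 3, South 4, East 8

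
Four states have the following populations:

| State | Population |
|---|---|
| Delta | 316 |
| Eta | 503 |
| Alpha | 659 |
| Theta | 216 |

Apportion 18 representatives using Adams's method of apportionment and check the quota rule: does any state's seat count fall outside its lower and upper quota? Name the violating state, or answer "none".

none

Standard quotas: Delta 3.358, Eta 5.345, Alpha 7.002, Theta 2.295.
Adams allocation: Delta 3, Eta 5, Alpha 7, Theta 3.
Every allocation lies between the lower and upper quota.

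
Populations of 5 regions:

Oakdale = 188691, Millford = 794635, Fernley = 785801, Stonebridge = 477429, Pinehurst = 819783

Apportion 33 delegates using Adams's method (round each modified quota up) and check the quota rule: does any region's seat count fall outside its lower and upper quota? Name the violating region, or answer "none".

Standard quotas: Oakdale 2.031, Millford 8.552, Fernley 8.457, Stonebridge 5.138, Pinehurst 8.823.
Adams allocation: Oakdale 2, Millford 9, Fernley 8, Stonebridge 5, Pinehurst 9.
Every allocation lies between the lower and upper quota.

none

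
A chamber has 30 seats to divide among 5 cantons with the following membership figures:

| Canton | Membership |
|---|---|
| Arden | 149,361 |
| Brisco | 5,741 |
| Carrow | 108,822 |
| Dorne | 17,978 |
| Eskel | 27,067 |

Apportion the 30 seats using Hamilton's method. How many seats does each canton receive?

Arden 14, Brisco 0, Carrow 11, Dorne 2, Eskel 3

Total 308969; standard divisor 308969/30 ≈ 10298.967.
Standard quotas: Arden 14.5025, Brisco 0.5574, Carrow 10.5663, Dorne 1.7456, Eskel 2.6281.
Lower quotas: Arden 14, Brisco 0, Carrow 10, Dorne 1, Eskel 2 (sum 27, leaving 3 seats).
Remainders in descending order: Dorne 0.7456, Eskel 0.6281, Carrow 0.5663, Brisco 0.5574, Arden 0.5025.
Largest remainders: Dorne, Eskel, Carrow receive the extra seats.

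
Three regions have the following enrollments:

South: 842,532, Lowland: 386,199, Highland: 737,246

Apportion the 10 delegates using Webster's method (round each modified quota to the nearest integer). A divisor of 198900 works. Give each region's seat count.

With modified divisor 198900: modified quotas South 4.236, Lowland 1.942, Highland 3.707.
Rounding to the nearest integer: South 4, Lowland 2, Highland 4 (total 10).

South 4; Lowland 2; Highland 4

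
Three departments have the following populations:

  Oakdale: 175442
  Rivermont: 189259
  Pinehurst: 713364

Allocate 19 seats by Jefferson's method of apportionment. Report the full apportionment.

Oakdale: 3; Rivermont: 3; Pinehurst: 13

Standard divisor 1078065/19 ≈ 56740.263; standard quotas: Oakdale 3.092, Rivermont 3.336, Pinehurst 12.572.
Rounding down gives 3, 3, 12 = 18 seats, so the divisor must be adjusted.
With modified divisor 52900: modified quotas Oakdale 3.316, Rivermont 3.578, Pinehurst 13.485.
Rounding down: Oakdale 3, Rivermont 3, Pinehurst 13 (total 19).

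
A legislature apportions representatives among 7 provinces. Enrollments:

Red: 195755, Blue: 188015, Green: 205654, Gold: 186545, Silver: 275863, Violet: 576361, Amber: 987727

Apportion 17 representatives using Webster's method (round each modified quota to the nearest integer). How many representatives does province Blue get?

Standard divisor 2615920/17 ≈ 153877.647; standard quotas: Red 1.272, Blue 1.222, Green 1.336, Gold 1.212, Silver 1.793, Violet 3.746, Amber 6.419.
Rounding to the nearest integer gives 1, 1, 1, 1, 2, 4, 6 = 16 seats, so the divisor must be adjusted.
With modified divisor 144500: modified quotas Red 1.355, Blue 1.301, Green 1.423, Gold 1.291, Silver 1.909, Violet 3.989, Amber 6.835.
Rounding to the nearest integer: Red 1, Blue 1, Green 1, Gold 1, Silver 2, Violet 4, Amber 7 (total 17).
Blue receives 1.

1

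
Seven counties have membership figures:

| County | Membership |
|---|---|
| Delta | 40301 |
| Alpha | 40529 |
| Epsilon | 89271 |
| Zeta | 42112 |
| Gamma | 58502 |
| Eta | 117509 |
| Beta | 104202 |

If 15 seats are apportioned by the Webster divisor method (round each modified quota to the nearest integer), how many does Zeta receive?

Standard divisor 492426/15 ≈ 32828.4; standard quotas: Delta 1.228, Alpha 1.235, Epsilon 2.719, Zeta 1.283, Gamma 1.782, Eta 3.579, Beta 3.174.
Rounding to the nearest integer gives Delta 1, Alpha 1, Epsilon 3, Zeta 1, Gamma 2, Eta 4, Beta 3 — total 15, matching the house size, so no adjustment is needed.
Zeta receives 1.

1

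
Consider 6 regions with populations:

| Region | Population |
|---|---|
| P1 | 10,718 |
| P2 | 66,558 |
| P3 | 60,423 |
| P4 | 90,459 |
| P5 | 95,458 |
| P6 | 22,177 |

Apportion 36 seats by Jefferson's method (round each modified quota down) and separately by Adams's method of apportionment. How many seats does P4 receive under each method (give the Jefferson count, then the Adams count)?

10 and 9

Jefferson: P1 1, P2 7, P3 6, P4 10, P5 10, P6 2.
Adams: P1 2, P2 7, P3 6, P4 9, P5 9, P6 3.
P4 gets 10 under Jefferson and 9 under Adams.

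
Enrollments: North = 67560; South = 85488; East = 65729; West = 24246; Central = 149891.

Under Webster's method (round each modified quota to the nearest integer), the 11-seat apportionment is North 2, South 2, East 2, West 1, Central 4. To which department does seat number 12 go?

South

Priority for the next seat is population ÷ (current seats + 0.5).
Priorities: North 27024.000, South 34195.200, East 26291.600, West 16164.000, Central 33309.111.
Highest priority: South.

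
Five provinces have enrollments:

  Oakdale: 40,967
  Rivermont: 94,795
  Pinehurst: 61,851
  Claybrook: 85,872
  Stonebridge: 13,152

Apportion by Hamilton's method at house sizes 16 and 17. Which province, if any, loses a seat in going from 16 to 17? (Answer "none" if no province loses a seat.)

At 16 seats: Oakdale 2, Rivermont 5, Pinehurst 3, Claybrook 5, Stonebridge 1.
At 17 seats: Oakdale 2, Rivermont 5, Pinehurst 4, Claybrook 5, Stonebridge 1.
No province's allocation decreased.

none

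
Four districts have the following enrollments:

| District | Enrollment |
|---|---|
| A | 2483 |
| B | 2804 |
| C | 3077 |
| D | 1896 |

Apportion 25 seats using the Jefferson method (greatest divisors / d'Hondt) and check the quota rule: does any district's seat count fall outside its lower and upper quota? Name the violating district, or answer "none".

Standard quotas: A 6.050, B 6.832, C 7.498, D 4.620.
Jefferson allocation: A 6, B 7, C 8, D 4.
Every allocation lies between the lower and upper quota.

none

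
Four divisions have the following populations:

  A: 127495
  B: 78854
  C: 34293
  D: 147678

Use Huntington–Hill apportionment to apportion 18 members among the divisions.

With divisor 22775: modified quotas A 5.598, B 3.462, C 1.506, D 6.484.
Geometric-mean thresholds: A √(5·6)=5.477, B √(3·4)=3.464, C √(1·2)=1.414, D √(6·7)=6.481.
Each quota rounded against its threshold gives A 6, B 3, C 2, D 7 (total 18).

A 6, B 3, C 2, D 7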